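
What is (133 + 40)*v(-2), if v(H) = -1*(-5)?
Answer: 865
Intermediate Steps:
v(H) = 5
(133 + 40)*v(-2) = (133 + 40)*5 = 173*5 = 865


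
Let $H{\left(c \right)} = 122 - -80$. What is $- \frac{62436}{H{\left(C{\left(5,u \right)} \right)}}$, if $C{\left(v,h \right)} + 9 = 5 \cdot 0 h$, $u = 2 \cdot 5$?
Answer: $- \frac{31218}{101} \approx -309.09$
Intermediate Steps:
$u = 10$
$C{\left(v,h \right)} = -9$ ($C{\left(v,h \right)} = -9 + 5 \cdot 0 h = -9 + 0 h = -9 + 0 = -9$)
$H{\left(c \right)} = 202$ ($H{\left(c \right)} = 122 + 80 = 202$)
$- \frac{62436}{H{\left(C{\left(5,u \right)} \right)}} = - \frac{62436}{202} = \left(-62436\right) \frac{1}{202} = - \frac{31218}{101}$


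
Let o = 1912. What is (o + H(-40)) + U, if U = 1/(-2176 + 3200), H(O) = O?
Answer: 1916929/1024 ≈ 1872.0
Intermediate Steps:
U = 1/1024 ≈ 0.00097656
(o + H(-40)) + U = (1912 - 40) + 1/1024 = 1872 + 1/1024 = 1916929/1024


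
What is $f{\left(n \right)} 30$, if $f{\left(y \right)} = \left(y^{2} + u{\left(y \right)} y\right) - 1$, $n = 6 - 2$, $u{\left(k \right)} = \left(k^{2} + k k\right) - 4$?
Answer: $3810$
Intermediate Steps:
$u{\left(k \right)} = -4 + 2 k^{2}$ ($u{\left(k \right)} = \left(k^{2} + k^{2}\right) - 4 = 2 k^{2} - 4 = -4 + 2 k^{2}$)
$n = 4$ ($n = 6 - 2 = 4$)
$f{\left(y \right)} = -1 + y^{2} + y \left(-4 + 2 y^{2}\right)$ ($f{\left(y \right)} = \left(y^{2} + \left(-4 + 2 y^{2}\right) y\right) - 1 = \left(y^{2} + y \left(-4 + 2 y^{2}\right)\right) - 1 = -1 + y^{2} + y \left(-4 + 2 y^{2}\right)$)
$f{\left(n \right)} 30 = \left(-1 + 4^{2} + 2 \cdot 4 \left(-2 + 4^{2}\right)\right) 30 = \left(-1 + 16 + 2 \cdot 4 \left(-2 + 16\right)\right) 30 = \left(-1 + 16 + 2 \cdot 4 \cdot 14\right) 30 = \left(-1 + 16 + 112\right) 30 = 127 \cdot 30 = 3810$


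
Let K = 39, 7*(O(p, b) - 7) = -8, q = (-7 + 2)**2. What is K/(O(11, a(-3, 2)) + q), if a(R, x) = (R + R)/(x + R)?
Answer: 91/72 ≈ 1.2639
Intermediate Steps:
a(R, x) = 2*R/(R + x) (a(R, x) = (2*R)/(R + x) = 2*R/(R + x))
q = 25 (q = (-5)**2 = 25)
O(p, b) = 41/7 (O(p, b) = 7 + (1/7)*(-8) = 7 - 8/7 = 41/7)
K/(O(11, a(-3, 2)) + q) = 39/(41/7 + 25) = 39/(216/7) = (7/216)*39 = 91/72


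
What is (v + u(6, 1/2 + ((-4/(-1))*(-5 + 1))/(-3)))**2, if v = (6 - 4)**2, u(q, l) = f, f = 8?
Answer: 144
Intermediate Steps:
u(q, l) = 8
v = 4 (v = 2**2 = 4)
(v + u(6, 1/2 + ((-4/(-1))*(-5 + 1))/(-3)))**2 = (4 + 8)**2 = 12**2 = 144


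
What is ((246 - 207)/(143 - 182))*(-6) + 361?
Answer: 367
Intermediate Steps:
((246 - 207)/(143 - 182))*(-6) + 361 = (39/(-39))*(-6) + 361 = (39*(-1/39))*(-6) + 361 = -1*(-6) + 361 = 6 + 361 = 367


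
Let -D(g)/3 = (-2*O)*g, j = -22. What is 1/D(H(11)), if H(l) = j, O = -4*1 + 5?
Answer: -1/132 ≈ -0.0075758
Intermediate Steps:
O = 1 (O = -4 + 5 = 1)
H(l) = -22
D(g) = 6*g (D(g) = -3*(-2*1)*g = -(-6)*g = 6*g)
1/D(H(11)) = 1/(6*(-22)) = 1/(-132) = -1/132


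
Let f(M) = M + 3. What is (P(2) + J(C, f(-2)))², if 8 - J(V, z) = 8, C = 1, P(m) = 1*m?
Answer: 4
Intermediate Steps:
P(m) = m
f(M) = 3 + M
J(V, z) = 0 (J(V, z) = 8 - 1*8 = 8 - 8 = 0)
(P(2) + J(C, f(-2)))² = (2 + 0)² = 2² = 4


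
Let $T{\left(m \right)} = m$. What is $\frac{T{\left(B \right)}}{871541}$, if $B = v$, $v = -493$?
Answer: $- \frac{493}{871541} \approx -0.00056566$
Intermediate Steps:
$B = -493$
$\frac{T{\left(B \right)}}{871541} = - \frac{493}{871541}$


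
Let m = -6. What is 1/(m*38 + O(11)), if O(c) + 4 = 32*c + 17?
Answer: 1/137 ≈ 0.0072993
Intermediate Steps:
O(c) = 13 + 32*c (O(c) = -4 + (32*c + 17) = -4 + (17 + 32*c) = 13 + 32*c)
1/(m*38 + O(11)) = 1/(-6*38 + (13 + 32*11)) = 1/(-228 + (13 + 352)) = 1/(-228 + 365) = 1/137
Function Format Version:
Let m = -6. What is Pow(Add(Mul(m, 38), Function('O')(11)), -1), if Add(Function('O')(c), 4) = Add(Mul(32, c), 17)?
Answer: Rational(1, 137) ≈ 0.0072993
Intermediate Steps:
Function('O')(c) = Add(13, Mul(32, c)) (Function('O')(c) = Add(-4, Add(Mul(32, c), 17)) = Add(-4, Add(17, Mul(32, c))) = Add(13, Mul(32, c)))
Pow(Add(Mul(m, 38), Function('O')(11)), -1) = Pow(Add(Mul(-6, 38), Add(13, Mul(32, 11))), -1) = Pow(Add(-228, Add(13, 352)), -1) = Pow(Add(-228, 365), -1) = Pow(137, -1) = Rational(1, 137)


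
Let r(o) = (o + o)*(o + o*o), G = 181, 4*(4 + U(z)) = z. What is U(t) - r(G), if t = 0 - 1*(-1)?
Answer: -47700031/4 ≈ -1.1925e+7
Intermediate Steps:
t = 1 (t = 0 + 1 = 1)
U(z) = -4 + z/4
r(o) = 2*o*(o + o²) (r(o) = (2*o)*(o + o²) = 2*o*(o + o²))
U(t) - r(G) = (-4 + (¼)*1) - 2*181²*(1 + 181) = (-4 + ¼) - 2*32761*182 = -15/4 - 1*11925004 = -15/4 - 11925004 = -47700031/4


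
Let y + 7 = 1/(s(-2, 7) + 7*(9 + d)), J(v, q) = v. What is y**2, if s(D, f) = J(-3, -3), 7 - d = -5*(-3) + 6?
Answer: 71289/1444 ≈ 49.369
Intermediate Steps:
d = -14 (d = 7 - (-5*(-3) + 6) = 7 - (15 + 6) = 7 - 1*21 = 7 - 21 = -14)
s(D, f) = -3
y = -267/38 (y = -7 + 1/(-3 + 7*(9 - 14)) = -7 + 1/(-3 + 7*(-5)) = -7 + 1/(-3 - 35) = -7 + 1/(-38) = -7 - 1/38 = -267/38 ≈ -7.0263)
y**2 = (-267/38)**2 = 71289/1444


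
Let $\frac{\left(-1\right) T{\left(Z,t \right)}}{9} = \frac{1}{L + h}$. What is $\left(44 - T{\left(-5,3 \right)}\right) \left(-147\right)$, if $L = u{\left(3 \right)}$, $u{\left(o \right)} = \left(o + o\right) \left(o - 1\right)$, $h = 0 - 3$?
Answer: $-6615$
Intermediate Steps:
$h = -3$
$u{\left(o \right)} = 2 o \left(-1 + o\right)$
$L = 12$ ($L = 2 \cdot 3 \left(-1 + 3\right) = 2 \cdot 3 \cdot 2 = 12$)
$T{\left(Z,t \right)} = -1$ ($T{\left(Z,t \right)} = - \frac{9}{12 - 3} = - \frac{9}{9} = \left(-9\right) \frac{1}{9} = -1$)
$\left(44 - T{\left(-5,3 \right)}\right) \left(-147\right) = \left(44 - -1\right) \left(-147\right) = \left(44 + 1\right) \left(-147\right) = 45 \left(-147\right) = -6615$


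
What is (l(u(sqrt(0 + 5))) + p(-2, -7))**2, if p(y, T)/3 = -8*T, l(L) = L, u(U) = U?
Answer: (168 + sqrt(5))**2 ≈ 28980.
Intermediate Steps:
p(y, T) = -24*T (p(y, T) = 3*(-8*T) = -24*T)
(l(u(sqrt(0 + 5))) + p(-2, -7))**2 = (sqrt(0 + 5) - 24*(-7))**2 = (sqrt(5) + 168)**2 = (168 + sqrt(5))**2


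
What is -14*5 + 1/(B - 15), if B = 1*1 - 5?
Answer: -1331/19 ≈ -70.053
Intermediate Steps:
B = -4 (B = 1 - 5 = -4)
-14*5 + 1/(B - 15) = -14*5 + 1/(-4 - 15) = -70 + 1/(-19) = -70 - 1/19 = -1331/19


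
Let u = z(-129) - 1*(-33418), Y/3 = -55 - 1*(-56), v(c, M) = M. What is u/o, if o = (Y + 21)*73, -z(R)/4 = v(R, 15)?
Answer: 16679/876 ≈ 19.040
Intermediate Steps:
Y = 3 (Y = 3*(-55 - 1*(-56)) = 3*(-55 + 56) = 3*1 = 3)
z(R) = -60 (z(R) = -4*15 = -60)
o = 1752 (o = (3 + 21)*73 = 24*73 = 1752)
u = 33358 (u = -60 - 1*(-33418) = -60 + 33418 = 33358)
u/o = 33358/1752 = 33358*(1/1752) = 16679/876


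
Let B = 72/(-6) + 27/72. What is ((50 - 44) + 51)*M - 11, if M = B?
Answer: -5389/8 ≈ -673.63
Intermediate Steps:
B = -93/8 (B = 72*(-⅙) + 27*(1/72) = -12 + 3/8 = -93/8 ≈ -11.625)
M = -93/8 ≈ -11.625
((50 - 44) + 51)*M - 11 = ((50 - 44) + 51)*(-93/8) - 11 = (6 + 51)*(-93/8) - 11 = 57*(-93/8) - 11 = -5301/8 - 11 = -5389/8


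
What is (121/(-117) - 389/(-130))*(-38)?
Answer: -43529/585 ≈ -74.409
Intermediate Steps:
(121/(-117) - 389/(-130))*(-38) = (121*(-1/117) - 389*(-1/130))*(-38) = (-121/117 + 389/130)*(-38) = (2291/1170)*(-38) = -43529/585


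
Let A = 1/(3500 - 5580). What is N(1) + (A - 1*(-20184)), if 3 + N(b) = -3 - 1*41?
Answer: 41884959/2080 ≈ 20137.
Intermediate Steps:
N(b) = -47 (N(b) = -3 + (-3 - 1*41) = -3 + (-3 - 41) = -3 - 44 = -47)
A = -1/2080 (A = 1/(-2080) = -1/2080 ≈ -0.00048077)
N(1) + (A - 1*(-20184)) = -47 + (-1/2080 - 1*(-20184)) = -47 + (-1/2080 + 20184) = -47 + 41982719/2080 = 41884959/2080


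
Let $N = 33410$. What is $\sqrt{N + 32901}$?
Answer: $\sqrt{66311} \approx 257.51$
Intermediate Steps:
$\sqrt{N + 32901} = \sqrt{33410 + 32901} = \sqrt{66311}$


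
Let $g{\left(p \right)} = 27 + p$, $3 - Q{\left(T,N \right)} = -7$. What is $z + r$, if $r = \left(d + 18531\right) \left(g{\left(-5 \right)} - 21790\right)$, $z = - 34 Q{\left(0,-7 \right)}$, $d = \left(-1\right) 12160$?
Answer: $-138684268$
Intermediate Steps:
$Q{\left(T,N \right)} = 10$ ($Q{\left(T,N \right)} = 3 - -7 = 3 + 7 = 10$)
$d = -12160$
$z = -340$ ($z = \left(-34\right) 10 = -340$)
$r = -138683928$ ($r = \left(-12160 + 18531\right) \left(\left(27 - 5\right) - 21790\right) = 6371 \left(22 - 21790\right) = 6371 \left(-21768\right) = -138683928$)
$z + r = -340 - 138683928 = -138684268$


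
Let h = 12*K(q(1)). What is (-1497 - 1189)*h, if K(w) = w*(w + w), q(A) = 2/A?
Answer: -257856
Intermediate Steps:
K(w) = 2*w² (K(w) = w*(2*w) = 2*w²)
h = 96 (h = 12*(2*(2/1)²) = 12*(2*(2*1)²) = 12*(2*2²) = 12*(2*4) = 12*8 = 96)
(-1497 - 1189)*h = (-1497 - 1189)*96 = -2686*96 = -257856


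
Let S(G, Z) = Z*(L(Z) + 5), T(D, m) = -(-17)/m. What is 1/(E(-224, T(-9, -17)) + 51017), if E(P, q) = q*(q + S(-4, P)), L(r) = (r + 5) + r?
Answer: -1/47094 ≈ -2.1234e-5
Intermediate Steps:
L(r) = 5 + 2*r (L(r) = (5 + r) + r = 5 + 2*r)
T(D, m) = 17/m
S(G, Z) = Z*(10 + 2*Z) (S(G, Z) = Z*((5 + 2*Z) + 5) = Z*(10 + 2*Z))
E(P, q) = q*(q + 2*P*(5 + P))
1/(E(-224, T(-9, -17)) + 51017) = 1/((17/(-17))*(17/(-17) + 2*(-224)*(5 - 224)) + 51017) = 1/((17*(-1/17))*(17*(-1/17) + 2*(-224)*(-219)) + 51017) = 1/(-(-1 + 98112) + 51017) = 1/(-1*98111 + 51017) = 1/(-98111 + 51017) = 1/(-47094) = -1/47094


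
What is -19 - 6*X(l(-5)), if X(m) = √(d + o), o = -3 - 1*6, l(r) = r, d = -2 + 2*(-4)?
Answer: -19 - 6*I*√19 ≈ -19.0 - 26.153*I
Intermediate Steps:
d = -10 (d = -2 - 8 = -10)
o = -9 (o = -3 - 6 = -9)
X(m) = I*√19 (X(m) = √(-10 - 9) = √(-19) = I*√19)
-19 - 6*X(l(-5)) = -19 - 6*I*√19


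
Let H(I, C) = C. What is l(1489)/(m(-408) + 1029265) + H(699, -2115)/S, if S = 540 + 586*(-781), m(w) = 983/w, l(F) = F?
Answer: 1165880805267/191965097940262 ≈ 0.0060734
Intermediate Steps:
S = -457126 (S = 540 - 457666 = -457126)
l(1489)/(m(-408) + 1029265) + H(699, -2115)/S = 1489/(983/(-408) + 1029265) - 2115/(-457126) = 1489/(983*(-1/408) + 1029265) - 2115*(-1/457126) = 1489/(-983/408 + 1029265) + 2115/457126 = 1489/(419939137/408) + 2115/457126 = 1489*(408/419939137) + 2115/457126 = 607512/419939137 + 2115/457126 = 1165880805267/191965097940262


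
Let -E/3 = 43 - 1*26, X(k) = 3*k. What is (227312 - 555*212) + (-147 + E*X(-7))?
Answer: 110576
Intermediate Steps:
E = -51 (E = -3*(43 - 1*26) = -3*(43 - 26) = -3*17 = -51)
(227312 - 555*212) + (-147 + E*X(-7)) = (227312 - 555*212) + (-147 - 153*(-7)) = (227312 - 117660) + (-147 - 51*(-21)) = 109652 + (-147 + 1071) = 109652 + 924 = 110576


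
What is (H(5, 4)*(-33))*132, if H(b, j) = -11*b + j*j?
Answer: 169884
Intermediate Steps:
H(b, j) = j² - 11*b (H(b, j) = -11*b + j² = j² - 11*b)
(H(5, 4)*(-33))*132 = ((4² - 11*5)*(-33))*132 = ((16 - 55)*(-33))*132 = -39*(-33)*132 = 1287*132 = 169884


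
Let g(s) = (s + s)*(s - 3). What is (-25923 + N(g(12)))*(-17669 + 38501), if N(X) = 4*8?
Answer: -539361312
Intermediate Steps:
g(s) = 2*s*(-3 + s) (g(s) = (2*s)*(-3 + s) = 2*s*(-3 + s))
N(X) = 32
(-25923 + N(g(12)))*(-17669 + 38501) = (-25923 + 32)*(-17669 + 38501) = -25891*20832 = -539361312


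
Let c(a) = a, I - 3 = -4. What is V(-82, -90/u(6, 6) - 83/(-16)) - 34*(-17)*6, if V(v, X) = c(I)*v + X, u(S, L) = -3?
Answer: 57363/16 ≈ 3585.2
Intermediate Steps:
I = -1 (I = 3 - 4 = -1)
V(v, X) = X - v (V(v, X) = -v + X = X - v)
V(-82, -90/u(6, 6) - 83/(-16)) - 34*(-17)*6 = ((-90/(-3) - 83/(-16)) - 1*(-82)) - 34*(-17)*6 = ((-90*(-⅓) - 83*(-1/16)) + 82) - (-578)*6 = ((30 + 83/16) + 82) - 1*(-3468) = (563/16 + 82) + 3468 = 1875/16 + 3468 = 57363/16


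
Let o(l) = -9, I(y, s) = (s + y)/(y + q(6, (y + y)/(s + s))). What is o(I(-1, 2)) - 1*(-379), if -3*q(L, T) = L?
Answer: 370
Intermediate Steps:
q(L, T) = -L/3
I(y, s) = (s + y)/(-2 + y) (I(y, s) = (s + y)/(y - ⅓*6) = (s + y)/(y - 2) = (s + y)/(-2 + y))
o(I(-1, 2)) - 1*(-379) = -9 - 1*(-379) = -9 + 379 = 370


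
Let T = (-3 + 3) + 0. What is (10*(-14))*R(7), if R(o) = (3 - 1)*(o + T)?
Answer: -1960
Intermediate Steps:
T = 0 (T = 0 + 0 = 0)
R(o) = 2*o (R(o) = (3 - 1)*(o + 0) = 2*o)
(10*(-14))*R(7) = (10*(-14))*(2*7) = -140*14 = -1960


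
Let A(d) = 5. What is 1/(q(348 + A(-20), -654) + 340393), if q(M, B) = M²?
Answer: 1/465002 ≈ 2.1505e-6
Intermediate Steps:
1/(q(348 + A(-20), -654) + 340393) = 1/((348 + 5)² + 340393) = 1/(353² + 340393) = 1/(124609 + 340393) = 1/465002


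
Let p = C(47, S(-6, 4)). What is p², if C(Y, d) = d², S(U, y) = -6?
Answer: 1296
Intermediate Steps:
p = 36 (p = (-6)² = 36)
p² = 36² = 1296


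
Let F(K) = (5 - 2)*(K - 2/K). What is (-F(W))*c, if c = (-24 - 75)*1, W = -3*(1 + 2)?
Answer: -2607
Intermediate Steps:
W = -9 (W = -3*3 = -9)
c = -99 (c = -99*1 = -99)
F(K) = -6/K + 3*K (F(K) = 3*(K - 2/K) = -6/K + 3*K)
(-F(W))*c = -(-6/(-9) + 3*(-9))*(-99) = -(-6*(-1/9) - 27)*(-99) = -(2/3 - 27)*(-99) = -1*(-79/3)*(-99) = (79/3)*(-99) = -2607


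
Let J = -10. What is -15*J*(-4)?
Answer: -600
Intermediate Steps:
-15*J*(-4) = -15*(-10)*(-4) = 150*(-4) = -600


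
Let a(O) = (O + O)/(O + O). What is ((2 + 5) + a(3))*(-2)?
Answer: -16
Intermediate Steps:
a(O) = 1 (a(O) = (2*O)/((2*O)) = (2*O)*(1/(2*O)) = 1)
((2 + 5) + a(3))*(-2) = ((2 + 5) + 1)*(-2) = (7 + 1)*(-2) = 8*(-2) = -16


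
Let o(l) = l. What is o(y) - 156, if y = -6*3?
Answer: -174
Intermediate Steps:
y = -18
o(y) - 156 = -18 - 156 = -174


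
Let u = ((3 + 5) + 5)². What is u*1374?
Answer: 232206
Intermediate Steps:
u = 169 (u = (8 + 5)² = 13² = 169)
u*1374 = 169*1374 = 232206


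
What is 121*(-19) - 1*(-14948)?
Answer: 12649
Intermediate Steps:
121*(-19) - 1*(-14948) = -2299 + 14948 = 12649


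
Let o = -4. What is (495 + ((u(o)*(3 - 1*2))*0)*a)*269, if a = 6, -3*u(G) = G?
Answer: 133155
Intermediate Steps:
u(G) = -G/3
(495 + ((u(o)*(3 - 1*2))*0)*a)*269 = (495 + (((-1/3*(-4))*(3 - 1*2))*0)*6)*269 = (495 + ((4*(3 - 2)/3)*0)*6)*269 = (495 + (((4/3)*1)*0)*6)*269 = (495 + ((4/3)*0)*6)*269 = (495 + 0*6)*269 = (495 + 0)*269 = 495*269 = 133155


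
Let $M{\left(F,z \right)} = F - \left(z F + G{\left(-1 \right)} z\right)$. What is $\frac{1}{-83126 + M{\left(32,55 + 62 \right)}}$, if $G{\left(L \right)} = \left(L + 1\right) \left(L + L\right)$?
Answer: $- \frac{1}{86838} \approx -1.1516 \cdot 10^{-5}$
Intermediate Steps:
$G{\left(L \right)} = 2 L \left(1 + L\right)$ ($G{\left(L \right)} = \left(1 + L\right) 2 L = 2 L \left(1 + L\right)$)
$M{\left(F,z \right)} = F - F z$ ($M{\left(F,z \right)} = F - \left(z F + 2 \left(-1\right) \left(1 - 1\right) z\right) = F - \left(F z + 2 \left(-1\right) 0 z\right) = F - \left(F z + 0 z\right) = F - \left(F z + 0\right) = F - F z$)
$\frac{1}{-83126 + M{\left(32,55 + 62 \right)}} = \frac{1}{-83126 + 32 \left(1 - \left(55 + 62\right)\right)} = \frac{1}{-83126 + 32 \left(1 - 117\right)} = \frac{1}{-83126 + 32 \left(-116\right)} = \frac{1}{-83126 - 3712} = \frac{1}{-86838} = - \frac{1}{86838}$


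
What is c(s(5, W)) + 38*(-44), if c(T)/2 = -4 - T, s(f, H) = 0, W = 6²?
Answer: -1680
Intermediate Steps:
W = 36
c(T) = -8 - 2*T (c(T) = 2*(-4 - T) = -8 - 2*T)
c(s(5, W)) + 38*(-44) = (-8 - 2*0) + 38*(-44) = (-8 + 0) - 1672 = -8 - 1672 = -1680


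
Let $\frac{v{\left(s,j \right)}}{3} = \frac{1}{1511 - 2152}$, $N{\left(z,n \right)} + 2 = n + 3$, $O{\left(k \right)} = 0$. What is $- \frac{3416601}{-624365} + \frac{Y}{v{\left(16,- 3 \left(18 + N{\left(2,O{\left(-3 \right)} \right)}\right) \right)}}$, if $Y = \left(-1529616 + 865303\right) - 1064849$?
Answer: $\frac{692041707045133}{1873095} \approx 3.6946 \cdot 10^{8}$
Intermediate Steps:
$N{\left(z,n \right)} = 1 + n$ ($N{\left(z,n \right)} = -2 + \left(n + 3\right) = -2 + \left(3 + n\right) = 1 + n$)
$Y = -1729162$ ($Y = -664313 - 1064849 = -1729162$)
$v{\left(s,j \right)} = - \frac{3}{641}$ ($v{\left(s,j \right)} = \frac{3}{1511 - 2152} = \frac{3}{-641} = 3 \left(- \frac{1}{641}\right) = - \frac{3}{641}$)
$- \frac{3416601}{-624365} + \frac{Y}{v{\left(16,- 3 \left(18 + N{\left(2,O{\left(-3 \right)} \right)}\right) \right)}} = - \frac{3416601}{-624365} - \frac{1729162}{- \frac{3}{641}} = \left(-3416601\right) \left(- \frac{1}{624365}\right) - - \frac{1108392842}{3} = \frac{3416601}{624365} + \frac{1108392842}{3} = \frac{692041707045133}{1873095}$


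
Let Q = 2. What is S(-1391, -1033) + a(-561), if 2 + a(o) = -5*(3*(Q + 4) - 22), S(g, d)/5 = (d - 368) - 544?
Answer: -9707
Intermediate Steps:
S(g, d) = -4560 + 5*d (S(g, d) = 5*((d - 368) - 544) = 5*((-368 + d) - 544) = 5*(-912 + d) = -4560 + 5*d)
a(o) = 18 (a(o) = -2 - 5*(3*(2 + 4) - 22) = -2 - 5*(3*6 - 22) = -2 - 5*(18 - 22) = -2 - 5*(-4) = -2 + 20 = 18)
S(-1391, -1033) + a(-561) = (-4560 + 5*(-1033)) + 18 = (-4560 - 5165) + 18 = -9725 + 18 = -9707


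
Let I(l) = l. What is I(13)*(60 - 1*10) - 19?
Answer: 631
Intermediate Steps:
I(13)*(60 - 1*10) - 19 = 13*(60 - 1*10) - 19 = 13*(60 - 10) - 19 = 13*50 - 19 = 650 - 19 = 631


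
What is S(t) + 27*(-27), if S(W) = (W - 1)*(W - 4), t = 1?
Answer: -729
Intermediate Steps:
S(W) = (-1 + W)*(-4 + W)
S(t) + 27*(-27) = (4 + 1² - 5*1) + 27*(-27) = (4 + 1 - 5) - 729 = 0 - 729 = -729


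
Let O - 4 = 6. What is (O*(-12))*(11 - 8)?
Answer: -360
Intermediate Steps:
O = 10 (O = 4 + 6 = 10)
(O*(-12))*(11 - 8) = (10*(-12))*(11 - 8) = -120*3 = -360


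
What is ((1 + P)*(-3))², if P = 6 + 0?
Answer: 441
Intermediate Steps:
P = 6
((1 + P)*(-3))² = ((1 + 6)*(-3))² = (7*(-3))² = (-21)² = 441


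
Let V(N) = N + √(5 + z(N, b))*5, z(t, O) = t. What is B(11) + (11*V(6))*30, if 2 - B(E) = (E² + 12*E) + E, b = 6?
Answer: 1718 + 1650*√11 ≈ 7190.4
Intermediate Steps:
B(E) = 2 - E² - 13*E (B(E) = 2 - ((E² + 12*E) + E) = 2 - (E² + 13*E) = 2 + (-E² - 13*E) = 2 - E² - 13*E)
V(N) = N + 5*√(5 + N) (V(N) = N + √(5 + N)*5 = N + 5*√(5 + N))
B(11) + (11*V(6))*30 = (2 - 1*11² - 13*11) + (11*(6 + 5*√(5 + 6)))*30 = (2 - 1*121 - 143) + (11*(6 + 5*√11))*30 = (2 - 121 - 143) + (66 + 55*√11)*30 = -262 + (1980 + 1650*√11) = 1718 + 1650*√11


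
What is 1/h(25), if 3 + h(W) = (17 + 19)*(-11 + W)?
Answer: 1/501 ≈ 0.0019960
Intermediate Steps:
h(W) = -399 + 36*W (h(W) = -3 + (17 + 19)*(-11 + W) = -3 + 36*(-11 + W) = -3 + (-396 + 36*W) = -399 + 36*W)
1/h(25) = 1/(-399 + 36*25) = 1/(-399 + 900) = 1/501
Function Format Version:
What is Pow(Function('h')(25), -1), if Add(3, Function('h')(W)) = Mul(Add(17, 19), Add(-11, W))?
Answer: Rational(1, 501) ≈ 0.0019960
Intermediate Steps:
Function('h')(W) = Add(-399, Mul(36, W)) (Function('h')(W) = Add(-3, Mul(Add(17, 19), Add(-11, W))) = Add(-3, Mul(36, Add(-11, W))) = Add(-3, Add(-396, Mul(36, W))) = Add(-399, Mul(36, W)))
Pow(Function('h')(25), -1) = Pow(Add(-399, Mul(36, 25)), -1) = Pow(Add(-399, 900), -1) = Pow(501, -1) = Rational(1, 501)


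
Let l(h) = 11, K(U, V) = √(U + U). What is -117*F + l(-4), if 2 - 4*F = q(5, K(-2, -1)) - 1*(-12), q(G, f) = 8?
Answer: 1075/2 ≈ 537.50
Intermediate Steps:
K(U, V) = √2*√U (K(U, V) = √(2*U) = √2*√U)
F = -9/2 (F = ½ - (8 - 1*(-12))/4 = ½ - (8 + 12)/4 = ½ - ¼*20 = ½ - 5 = -9/2 ≈ -4.5000)
-117*F + l(-4) = -117*(-9/2) + 11 = 1053/2 + 11 = 1075/2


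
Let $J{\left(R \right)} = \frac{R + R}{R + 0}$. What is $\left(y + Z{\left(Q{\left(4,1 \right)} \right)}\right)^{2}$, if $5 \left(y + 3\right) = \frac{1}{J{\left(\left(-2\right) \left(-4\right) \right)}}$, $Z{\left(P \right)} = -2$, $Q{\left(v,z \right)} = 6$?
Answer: $\frac{2401}{100} \approx 24.01$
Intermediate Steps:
$J{\left(R \right)} = 2$ ($J{\left(R \right)} = \frac{2 R}{R} = 2$)
$y = - \frac{29}{10}$ ($y = -3 + \frac{1}{5 \cdot 2} = -3 + \frac{1}{5} \cdot \frac{1}{2} = -3 + \frac{1}{10} = - \frac{29}{10} \approx -2.9$)
$\left(y + Z{\left(Q{\left(4,1 \right)} \right)}\right)^{2} = \left(- \frac{29}{10} - 2\right)^{2} = \left(- \frac{49}{10}\right)^{2} = \frac{2401}{100}$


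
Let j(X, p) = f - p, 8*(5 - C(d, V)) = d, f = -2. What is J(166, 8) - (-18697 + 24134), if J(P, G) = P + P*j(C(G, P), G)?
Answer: -6931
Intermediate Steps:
C(d, V) = 5 - d/8
j(X, p) = -2 - p
J(P, G) = P + P*(-2 - G)
J(166, 8) - (-18697 + 24134) = -1*166*(1 + 8) - (-18697 + 24134) = -1*166*9 - 1*5437 = -1494 - 5437 = -6931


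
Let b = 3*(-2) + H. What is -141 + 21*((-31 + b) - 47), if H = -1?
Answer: -1926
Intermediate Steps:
b = -7 (b = 3*(-2) - 1 = -6 - 1 = -7)
-141 + 21*((-31 + b) - 47) = -141 + 21*((-31 - 7) - 47) = -141 + 21*(-38 - 47) = -141 + 21*(-85) = -141 - 1785 = -1926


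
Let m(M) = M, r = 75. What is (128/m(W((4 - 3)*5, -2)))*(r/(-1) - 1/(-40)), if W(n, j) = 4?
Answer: -11996/5 ≈ -2399.2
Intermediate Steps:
(128/m(W((4 - 3)*5, -2)))*(r/(-1) - 1/(-40)) = (128/4)*(75/(-1) - 1/(-40)) = ((¼)*128)*(75*(-1) - 1*(-1/40)) = 32*(-75 + 1/40) = 32*(-2999/40) = -11996/5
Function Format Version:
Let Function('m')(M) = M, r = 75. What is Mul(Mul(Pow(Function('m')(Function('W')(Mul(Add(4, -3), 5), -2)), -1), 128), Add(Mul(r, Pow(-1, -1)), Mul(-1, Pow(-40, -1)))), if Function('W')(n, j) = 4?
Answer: Rational(-11996, 5) ≈ -2399.2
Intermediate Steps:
Mul(Mul(Pow(Function('m')(Function('W')(Mul(Add(4, -3), 5), -2)), -1), 128), Add(Mul(r, Pow(-1, -1)), Mul(-1, Pow(-40, -1)))) = Mul(Mul(Pow(4, -1), 128), Add(Mul(75, Pow(-1, -1)), Mul(-1, Pow(-40, -1)))) = Mul(Mul(Rational(1, 4), 128), Add(Mul(75, -1), Mul(-1, Rational(-1, 40)))) = Mul(32, Add(-75, Rational(1, 40))) = Mul(32, Rational(-2999, 40)) = Rational(-11996, 5)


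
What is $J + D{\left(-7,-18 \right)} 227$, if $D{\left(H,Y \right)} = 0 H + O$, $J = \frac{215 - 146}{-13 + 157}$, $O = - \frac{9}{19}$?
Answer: $- \frac{97627}{912} \approx -107.05$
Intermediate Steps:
$O = - \frac{9}{19}$ ($O = \left(-9\right) \frac{1}{19} = - \frac{9}{19} \approx -0.47368$)
$J = \frac{23}{48}$ ($J = \frac{69}{144} = 69 \cdot \frac{1}{144} = \frac{23}{48} \approx 0.47917$)
$D{\left(H,Y \right)} = - \frac{9}{19}$ ($D{\left(H,Y \right)} = 0 H - \frac{9}{19} = 0 - \frac{9}{19} = - \frac{9}{19}$)
$J + D{\left(-7,-18 \right)} 227 = \frac{23}{48} - \frac{2043}{19} = - \frac{97627}{912}$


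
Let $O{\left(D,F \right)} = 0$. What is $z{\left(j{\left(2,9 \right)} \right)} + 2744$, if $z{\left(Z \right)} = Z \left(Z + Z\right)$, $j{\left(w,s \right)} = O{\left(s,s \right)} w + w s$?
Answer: $3392$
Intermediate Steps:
$j{\left(w,s \right)} = s w$ ($j{\left(w,s \right)} = 0 w + w s = 0 + s w = s w$)
$z{\left(Z \right)} = 2 Z^{2}$ ($z{\left(Z \right)} = Z 2 Z = 2 Z^{2}$)
$z{\left(j{\left(2,9 \right)} \right)} + 2744 = 2 \left(9 \cdot 2\right)^{2} + 2744 = 2 \cdot 18^{2} + 2744 = 2 \cdot 324 + 2744 = 648 + 2744 = 3392$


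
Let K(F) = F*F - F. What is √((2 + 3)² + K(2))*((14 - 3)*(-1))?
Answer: -33*√3 ≈ -57.158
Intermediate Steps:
K(F) = F² - F
√((2 + 3)² + K(2))*((14 - 3)*(-1)) = √((2 + 3)² + 2*(-1 + 2))*((14 - 3)*(-1)) = √(5² + 2*1)*(11*(-1)) = √(25 + 2)*(-11) = √27*(-11) = (3*√3)*(-11) = -33*√3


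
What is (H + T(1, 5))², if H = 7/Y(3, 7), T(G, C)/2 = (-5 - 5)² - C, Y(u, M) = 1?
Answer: 38809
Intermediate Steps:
T(G, C) = 200 - 2*C (T(G, C) = 2*((-5 - 5)² - C) = 2*((-10)² - C) = 2*(100 - C) = 200 - 2*C)
H = 7 (H = 7/1 = 7*1 = 7)
(H + T(1, 5))² = (7 + (200 - 2*5))² = (7 + (200 - 10))² = (7 + 190)² = 197² = 38809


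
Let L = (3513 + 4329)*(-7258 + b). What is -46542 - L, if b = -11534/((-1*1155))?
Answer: 21865067314/385 ≈ 5.6792e+7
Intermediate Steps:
b = 11534/1155 (b = -11534/(-1155) = -11534*(-1/1155) = 11534/1155 ≈ 9.9861)
L = -21882985984/385 (L = (3513 + 4329)*(-7258 + 11534/1155) = 7842*(-8371456/1155) = -21882985984/385 ≈ -5.6839e+7)
-46542 - L = -46542 - 1*(-21882985984/385) = -46542 + 21882985984/385 = 21865067314/385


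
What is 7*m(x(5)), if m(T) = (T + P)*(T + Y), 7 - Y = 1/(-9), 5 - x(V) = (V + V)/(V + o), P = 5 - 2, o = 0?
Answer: 1274/3 ≈ 424.67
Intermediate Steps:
P = 3
x(V) = 3 (x(V) = 5 - (V + V)/(V + 0) = 5 - 2*V/V = 5 - 1*2 = 5 - 2 = 3)
Y = 64/9 (Y = 7 - 1/(-9) = 7 - 1*(-1/9) = 7 + 1/9 = 64/9 ≈ 7.1111)
m(T) = (3 + T)*(64/9 + T) (m(T) = (T + 3)*(T + 64/9) = (3 + T)*(64/9 + T))
7*m(x(5)) = 7*(64/3 + 3**2 + (91/9)*3) = 7*(64/3 + 9 + 91/3) = 7*(182/3) = 1274/3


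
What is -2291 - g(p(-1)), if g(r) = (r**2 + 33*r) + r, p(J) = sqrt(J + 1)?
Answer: -2291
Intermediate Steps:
p(J) = sqrt(1 + J)
g(r) = r**2 + 34*r
-2291 - g(p(-1)) = -2291 - sqrt(1 - 1)*(34 + sqrt(1 - 1)) = -2291 - sqrt(0)*(34 + sqrt(0)) = -2291 - 0*(34 + 0) = -2291 - 0*34 = -2291 - 1*0 = -2291 + 0 = -2291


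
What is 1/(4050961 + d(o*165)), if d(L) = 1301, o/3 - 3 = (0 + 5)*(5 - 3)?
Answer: 1/4052262 ≈ 2.4678e-7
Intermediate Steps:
o = 39 (o = 9 + 3*((0 + 5)*(5 - 3)) = 9 + 3*(5*2) = 9 + 3*10 = 9 + 30 = 39)
1/(4050961 + d(o*165)) = 1/(4050961 + 1301) = 1/4052262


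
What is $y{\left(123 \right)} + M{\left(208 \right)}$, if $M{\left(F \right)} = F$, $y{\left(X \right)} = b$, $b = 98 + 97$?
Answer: $403$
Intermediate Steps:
$b = 195$
$y{\left(X \right)} = 195$
$y{\left(123 \right)} + M{\left(208 \right)} = 195 + 208 = 403$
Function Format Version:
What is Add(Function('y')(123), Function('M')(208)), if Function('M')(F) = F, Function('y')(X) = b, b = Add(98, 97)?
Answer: 403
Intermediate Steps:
b = 195
Function('y')(X) = 195
Add(Function('y')(123), Function('M')(208)) = Add(195, 208) = 403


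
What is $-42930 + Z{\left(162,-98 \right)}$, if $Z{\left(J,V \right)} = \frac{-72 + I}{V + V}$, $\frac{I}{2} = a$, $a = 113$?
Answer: $- \frac{601031}{14} \approx -42931.0$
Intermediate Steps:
$I = 226$ ($I = 2 \cdot 113 = 226$)
$Z{\left(J,V \right)} = \frac{77}{V}$ ($Z{\left(J,V \right)} = \frac{-72 + 226}{V + V} = \frac{154}{2 V} = 154 \frac{1}{2 V} = \frac{77}{V}$)
$-42930 + Z{\left(162,-98 \right)} = -42930 + \frac{77}{-98} = -42930 + 77 \left(- \frac{1}{98}\right) = -42930 - \frac{11}{14} = - \frac{601031}{14}$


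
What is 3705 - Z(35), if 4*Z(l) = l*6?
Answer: 7305/2 ≈ 3652.5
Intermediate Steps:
Z(l) = 3*l/2 (Z(l) = (l*6)/4 = (6*l)/4 = 3*l/2)
3705 - Z(35) = 3705 - 3*35/2 = 3705 - 1*105/2 = 3705 - 105/2 = 7305/2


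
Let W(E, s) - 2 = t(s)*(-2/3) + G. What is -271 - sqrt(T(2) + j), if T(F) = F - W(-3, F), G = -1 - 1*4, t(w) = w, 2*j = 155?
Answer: -271 - sqrt(3018)/6 ≈ -280.16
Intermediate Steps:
j = 155/2 (j = (1/2)*155 = 155/2 ≈ 77.500)
G = -5 (G = -1 - 4 = -5)
W(E, s) = -3 - 2*s/3 (W(E, s) = 2 + (s*(-2/3) - 5) = 2 + (-2*s/3 - 5) = 2 + (-5 - 2*s/3) = -3 - 2*s/3)
T(F) = 3 + 5*F/3 (T(F) = F - (-3 - 2*F/3) = F + (3 + 2*F/3) = 3 + 5*F/3)
-271 - sqrt(T(2) + j) = -271 - sqrt((3 + (5/3)*2) + 155/2) = -271 - sqrt((3 + 10/3) + 155/2) = -271 - sqrt(19/3 + 155/2) = -271 - sqrt(503/6) = -271 - sqrt(3018)/6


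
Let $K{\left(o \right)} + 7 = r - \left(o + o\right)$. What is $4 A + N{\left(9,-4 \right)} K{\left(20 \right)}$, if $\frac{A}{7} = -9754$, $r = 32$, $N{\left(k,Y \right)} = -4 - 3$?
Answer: $-273007$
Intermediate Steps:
$N{\left(k,Y \right)} = -7$ ($N{\left(k,Y \right)} = -4 - 3 = -7$)
$A = -68278$ ($A = 7 \left(-9754\right) = -68278$)
$K{\left(o \right)} = 25 - 2 o$ ($K{\left(o \right)} = -7 - \left(-32 + 2 o\right) = 25 - 2 o$)
$4 A + N{\left(9,-4 \right)} K{\left(20 \right)} = 4 \left(-68278\right) - 7 \left(25 - 40\right) = -273112 - 7 \left(25 - 40\right) = -273112 - -105 = -273112 + 105 = -273007$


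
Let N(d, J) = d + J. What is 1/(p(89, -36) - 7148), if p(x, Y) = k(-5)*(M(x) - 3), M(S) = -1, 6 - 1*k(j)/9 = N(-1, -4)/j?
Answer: -1/7328 ≈ -0.00013646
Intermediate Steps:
N(d, J) = J + d
k(j) = 54 + 45/j (k(j) = 54 - 9*(-4 - 1)/j = 54 - (-45)/j = 54 + 45/j)
p(x, Y) = -180 (p(x, Y) = (54 + 45/(-5))*(-1 - 3) = (54 + 45*(-⅕))*(-4) = (54 - 9)*(-4) = 45*(-4) = -180)
1/(p(89, -36) - 7148) = 1/(-180 - 7148) = 1/(-7328) = -1/7328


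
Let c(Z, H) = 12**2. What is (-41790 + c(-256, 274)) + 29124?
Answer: -12522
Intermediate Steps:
c(Z, H) = 144
(-41790 + c(-256, 274)) + 29124 = (-41790 + 144) + 29124 = -41646 + 29124 = -12522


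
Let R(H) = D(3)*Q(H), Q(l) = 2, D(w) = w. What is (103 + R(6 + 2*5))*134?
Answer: 14606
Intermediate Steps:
R(H) = 6 (R(H) = 3*2 = 6)
(103 + R(6 + 2*5))*134 = (103 + 6)*134 = 109*134 = 14606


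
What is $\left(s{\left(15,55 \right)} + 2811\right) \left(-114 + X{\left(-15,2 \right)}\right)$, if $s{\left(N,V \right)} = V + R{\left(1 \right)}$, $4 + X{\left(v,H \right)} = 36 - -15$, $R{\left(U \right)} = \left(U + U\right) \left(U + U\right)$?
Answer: $-192290$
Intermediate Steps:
$R{\left(U \right)} = 4 U^{2}$ ($R{\left(U \right)} = 2 U 2 U = 4 U^{2}$)
$X{\left(v,H \right)} = 47$ ($X{\left(v,H \right)} = -4 + \left(36 - -15\right) = -4 + \left(36 + 15\right) = -4 + 51 = 47$)
$s{\left(N,V \right)} = 4 + V$ ($s{\left(N,V \right)} = V + 4 \cdot 1^{2} = V + 4 \cdot 1 = V + 4 = 4 + V$)
$\left(s{\left(15,55 \right)} + 2811\right) \left(-114 + X{\left(-15,2 \right)}\right) = \left(\left(4 + 55\right) + 2811\right) \left(-114 + 47\right) = \left(59 + 2811\right) \left(-67\right) = 2870 \left(-67\right) = -192290$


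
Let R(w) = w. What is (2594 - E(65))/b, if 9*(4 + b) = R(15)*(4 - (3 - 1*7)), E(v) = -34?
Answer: 1971/7 ≈ 281.57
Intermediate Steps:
b = 28/3 (b = -4 + (15*(4 - (3 - 1*7)))/9 = -4 + (15*(4 - (3 - 7)))/9 = -4 + (15*(4 - 1*(-4)))/9 = -4 + (15*(4 + 4))/9 = -4 + (15*8)/9 = -4 + (⅑)*120 = -4 + 40/3 = 28/3 ≈ 9.3333)
(2594 - E(65))/b = (2594 - 1*(-34))/(28/3) = (2594 + 34)*(3/28) = 2628*(3/28) = 1971/7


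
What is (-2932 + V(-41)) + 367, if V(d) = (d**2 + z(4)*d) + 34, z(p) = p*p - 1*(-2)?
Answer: -1588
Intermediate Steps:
z(p) = 2 + p**2 (z(p) = p**2 + 2 = 2 + p**2)
V(d) = 34 + d**2 + 18*d (V(d) = (d**2 + (2 + 4**2)*d) + 34 = (d**2 + (2 + 16)*d) + 34 = (d**2 + 18*d) + 34 = 34 + d**2 + 18*d)
(-2932 + V(-41)) + 367 = (-2932 + (34 + (-41)**2 + 18*(-41))) + 367 = (-2932 + (34 + 1681 - 738)) + 367 = (-2932 + 977) + 367 = -1955 + 367 = -1588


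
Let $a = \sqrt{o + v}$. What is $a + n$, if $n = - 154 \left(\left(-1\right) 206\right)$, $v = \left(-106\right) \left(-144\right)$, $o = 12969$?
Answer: $31724 + 3 \sqrt{3137} \approx 31892.0$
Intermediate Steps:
$v = 15264$
$a = 3 \sqrt{3137}$ ($a = \sqrt{12969 + 15264} = \sqrt{28233} = 3 \sqrt{3137} \approx 168.03$)
$n = 31724$ ($n = \left(-154\right) \left(-206\right) = 31724$)
$a + n = 3 \sqrt{3137} + 31724 = 31724 + 3 \sqrt{3137}$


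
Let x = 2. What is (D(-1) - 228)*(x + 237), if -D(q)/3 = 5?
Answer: -58077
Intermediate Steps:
D(q) = -15 (D(q) = -3*5 = -15)
(D(-1) - 228)*(x + 237) = (-15 - 228)*(2 + 237) = -243*239 = -58077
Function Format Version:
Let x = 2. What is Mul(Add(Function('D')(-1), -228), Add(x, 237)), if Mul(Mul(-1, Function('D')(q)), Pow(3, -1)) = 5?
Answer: -58077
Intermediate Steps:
Function('D')(q) = -15 (Function('D')(q) = Mul(-3, 5) = -15)
Mul(Add(Function('D')(-1), -228), Add(x, 237)) = Mul(Add(-15, -228), Add(2, 237)) = Mul(-243, 239) = -58077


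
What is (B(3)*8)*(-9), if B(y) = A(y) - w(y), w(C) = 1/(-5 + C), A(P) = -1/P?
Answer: -12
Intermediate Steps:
B(y) = -1/y - 1/(-5 + y)
(B(3)*8)*(-9) = (((5 - 2*3)/(3*(-5 + 3)))*8)*(-9) = (((1/3)*(5 - 6)/(-2))*8)*(-9) = (((1/3)*(-1/2)*(-1))*8)*(-9) = ((1/6)*8)*(-9) = (4/3)*(-9) = -12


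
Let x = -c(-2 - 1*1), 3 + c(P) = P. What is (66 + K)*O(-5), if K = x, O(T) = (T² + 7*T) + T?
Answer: -1080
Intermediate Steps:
c(P) = -3 + P
x = 6 (x = -(-3 + (-2 - 1*1)) = -(-3 + (-2 - 1)) = -(-3 - 3) = -1*(-6) = 6)
O(T) = T² + 8*T
K = 6
(66 + K)*O(-5) = (66 + 6)*(-5*(8 - 5)) = 72*(-5*3) = 72*(-15) = -1080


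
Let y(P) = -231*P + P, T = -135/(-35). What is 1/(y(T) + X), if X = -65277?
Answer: -7/463149 ≈ -1.5114e-5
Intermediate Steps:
T = 27/7 (T = -135*(-1/35) = 27/7 ≈ 3.8571)
y(P) = -230*P
1/(y(T) + X) = 1/(-230*27/7 - 65277) = 1/(-6210/7 - 65277) = 1/(-463149/7) = -7/463149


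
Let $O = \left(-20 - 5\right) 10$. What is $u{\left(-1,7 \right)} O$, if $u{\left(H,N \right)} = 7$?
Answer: $-1750$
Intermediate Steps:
$O = -250$ ($O = \left(-25\right) 10 = -250$)
$u{\left(-1,7 \right)} O = 7 \left(-250\right) = -1750$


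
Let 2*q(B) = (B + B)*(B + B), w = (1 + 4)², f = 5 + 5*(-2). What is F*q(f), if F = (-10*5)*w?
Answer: -62500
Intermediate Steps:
f = -5 (f = 5 - 10 = -5)
w = 25 (w = 5² = 25)
q(B) = 2*B² (q(B) = ((B + B)*(B + B))/2 = ((2*B)*(2*B))/2 = (4*B²)/2 = 2*B²)
F = -1250 (F = -10*5*25 = -50*25 = -1250)
F*q(f) = -2500*(-5)² = -2500*25 = -1250*50 = -62500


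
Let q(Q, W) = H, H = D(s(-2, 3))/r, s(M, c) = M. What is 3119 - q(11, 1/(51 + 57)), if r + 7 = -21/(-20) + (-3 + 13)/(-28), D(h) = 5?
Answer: 2754777/883 ≈ 3119.8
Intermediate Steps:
r = -883/140 (r = -7 + (-21/(-20) + (-3 + 13)/(-28)) = -7 + (-21*(-1/20) + 10*(-1/28)) = -7 + (21/20 - 5/14) = -7 + 97/140 = -883/140 ≈ -6.3071)
H = -700/883 (H = 5/(-883/140) = 5*(-140/883) = -700/883 ≈ -0.79275)
q(Q, W) = -700/883
3119 - q(11, 1/(51 + 57)) = 3119 - 1*(-700/883) = 3119 + 700/883 = 2754777/883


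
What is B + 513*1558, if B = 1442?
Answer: 800696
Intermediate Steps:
B + 513*1558 = 1442 + 513*1558 = 1442 + 799254 = 800696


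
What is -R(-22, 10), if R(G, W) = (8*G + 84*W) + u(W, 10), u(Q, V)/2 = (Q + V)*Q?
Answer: -1064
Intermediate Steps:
u(Q, V) = 2*Q*(Q + V) (u(Q, V) = 2*((Q + V)*Q) = 2*(Q*(Q + V)) = 2*Q*(Q + V))
R(G, W) = 8*G + 84*W + 2*W*(10 + W) (R(G, W) = (8*G + 84*W) + 2*W*(W + 10) = (8*G + 84*W) + 2*W*(10 + W) = 8*G + 84*W + 2*W*(10 + W))
-R(-22, 10) = -(2*10² + 8*(-22) + 104*10) = -(2*100 - 176 + 1040) = -(200 - 176 + 1040) = -1*1064 = -1064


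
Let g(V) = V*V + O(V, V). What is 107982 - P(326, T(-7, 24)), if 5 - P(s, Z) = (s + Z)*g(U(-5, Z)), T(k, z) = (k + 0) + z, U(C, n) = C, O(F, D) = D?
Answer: 114837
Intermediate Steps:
T(k, z) = k + z
g(V) = V + V**2 (g(V) = V*V + V = V**2 + V = V + V**2)
P(s, Z) = 5 - 20*Z - 20*s (P(s, Z) = 5 - (s + Z)*(-5*(1 - 5)) = 5 - (Z + s)*(-5*(-4)) = 5 - (Z + s)*20 = 5 - (20*Z + 20*s) = 5 + (-20*Z - 20*s) = 5 - 20*Z - 20*s)
107982 - P(326, T(-7, 24)) = 107982 - (5 - 20*(-7 + 24) - 20*326) = 107982 - (5 - 20*17 - 6520) = 107982 - (5 - 340 - 6520) = 107982 - 1*(-6855) = 107982 + 6855 = 114837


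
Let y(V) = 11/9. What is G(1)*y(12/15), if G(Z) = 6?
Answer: 22/3 ≈ 7.3333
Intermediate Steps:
y(V) = 11/9 (y(V) = 11*(1/9) = 11/9)
G(1)*y(12/15) = 6*(11/9) = 22/3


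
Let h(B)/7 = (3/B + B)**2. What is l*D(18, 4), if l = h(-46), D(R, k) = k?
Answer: 31431127/529 ≈ 59416.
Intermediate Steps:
h(B) = 7*(B + 3/B)**2 (h(B) = 7*(3/B + B)**2 = 7*(B + 3/B)**2)
l = 31431127/2116 (l = 7*(3 + (-46)**2)**2/(-46)**2 = 7*(1/2116)*(3 + 2116)**2 = 7*(1/2116)*2119**2 = 7*(1/2116)*4490161 = 31431127/2116 ≈ 14854.)
l*D(18, 4) = (31431127/2116)*4 = 31431127/529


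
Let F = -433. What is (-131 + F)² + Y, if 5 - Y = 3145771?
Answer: -2827670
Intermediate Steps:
Y = -3145766 (Y = 5 - 1*3145771 = 5 - 3145771 = -3145766)
(-131 + F)² + Y = (-131 - 433)² - 3145766 = (-564)² - 3145766 = 318096 - 3145766 = -2827670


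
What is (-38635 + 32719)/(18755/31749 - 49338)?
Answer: 187827084/1566413407 ≈ 0.11991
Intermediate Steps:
(-38635 + 32719)/(18755/31749 - 49338) = -5916/(18755*(1/31749) - 49338) = -5916/(18755/31749 - 49338) = -5916/(-1566413407/31749) = -5916*(-31749/1566413407) = 187827084/1566413407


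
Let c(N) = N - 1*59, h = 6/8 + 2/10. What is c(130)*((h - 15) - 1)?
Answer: -21371/20 ≈ -1068.6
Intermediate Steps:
h = 19/20 (h = 6*(⅛) + 2*(⅒) = ¾ + ⅕ = 19/20 ≈ 0.95000)
c(N) = -59 + N (c(N) = N - 59 = -59 + N)
c(130)*((h - 15) - 1) = (-59 + 130)*((19/20 - 15) - 1) = 71*(-281/20 - 1) = 71*(-301/20) = -21371/20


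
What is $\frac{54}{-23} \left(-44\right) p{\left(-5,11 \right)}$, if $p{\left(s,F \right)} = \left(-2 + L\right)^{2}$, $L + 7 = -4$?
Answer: $\frac{401544}{23} \approx 17458.0$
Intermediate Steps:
$L = -11$ ($L = -7 - 4 = -11$)
$p{\left(s,F \right)} = 169$ ($p{\left(s,F \right)} = \left(-2 - 11\right)^{2} = \left(-13\right)^{2} = 169$)
$\frac{54}{-23} \left(-44\right) p{\left(-5,11 \right)} = \frac{54}{-23} \left(-44\right) 169 = 54 \left(- \frac{1}{23}\right) \left(-44\right) 169 = \left(- \frac{54}{23}\right) \left(-44\right) 169 = \frac{2376}{23} \cdot 169 = \frac{401544}{23}$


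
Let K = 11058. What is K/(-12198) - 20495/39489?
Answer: -6023398/4225323 ≈ -1.4255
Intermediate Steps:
K/(-12198) - 20495/39489 = 11058/(-12198) - 20495/39489 = 11058*(-1/12198) - 20495*1/39489 = -97/107 - 20495/39489 = -6023398/4225323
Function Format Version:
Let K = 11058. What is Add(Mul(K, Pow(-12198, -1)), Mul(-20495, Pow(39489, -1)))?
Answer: Rational(-6023398, 4225323) ≈ -1.4255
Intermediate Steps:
Add(Mul(K, Pow(-12198, -1)), Mul(-20495, Pow(39489, -1))) = Add(Mul(11058, Pow(-12198, -1)), Mul(-20495, Pow(39489, -1))) = Add(Mul(11058, Rational(-1, 12198)), Mul(-20495, Rational(1, 39489))) = Add(Rational(-97, 107), Rational(-20495, 39489)) = Rational(-6023398, 4225323)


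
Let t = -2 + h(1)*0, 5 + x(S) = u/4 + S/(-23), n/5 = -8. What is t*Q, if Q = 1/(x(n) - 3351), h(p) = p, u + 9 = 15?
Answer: 92/154227 ≈ 0.00059652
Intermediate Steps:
n = -40 (n = 5*(-8) = -40)
u = 6 (u = -9 + 15 = 6)
x(S) = -7/2 - S/23 (x(S) = -5 + (6/4 + S/(-23)) = -5 + (6*(1/4) + S*(-1/23)) = -5 + (3/2 - S/23) = -7/2 - S/23)
t = -2 (t = -2 + 1*0 = -2 + 0 = -2)
Q = -46/154227 (Q = 1/((-7/2 - 1/23*(-40)) - 3351) = 1/((-7/2 + 40/23) - 3351) = 1/(-81/46 - 3351) = 1/(-154227/46) = -46/154227 ≈ -0.00029826)
t*Q = -2*(-46/154227) = 92/154227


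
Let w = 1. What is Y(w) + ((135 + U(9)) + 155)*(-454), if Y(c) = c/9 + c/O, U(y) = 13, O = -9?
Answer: -137562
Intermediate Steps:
Y(c) = 0 (Y(c) = c/9 + c/(-9) = c*(⅑) + c*(-⅑) = c/9 - c/9 = 0)
Y(w) + ((135 + U(9)) + 155)*(-454) = 0 + ((135 + 13) + 155)*(-454) = 0 + (148 + 155)*(-454) = 0 + 303*(-454) = 0 - 137562 = -137562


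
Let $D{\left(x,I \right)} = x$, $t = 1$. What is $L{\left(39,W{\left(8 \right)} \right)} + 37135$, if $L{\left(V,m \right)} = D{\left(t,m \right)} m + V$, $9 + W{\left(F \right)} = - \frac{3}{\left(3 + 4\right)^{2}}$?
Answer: $\frac{1821082}{49} \approx 37165.0$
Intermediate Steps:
$W{\left(F \right)} = - \frac{444}{49}$ ($W{\left(F \right)} = -9 - \frac{3}{\left(3 + 4\right)^{2}} = -9 - \frac{3}{7^{2}} = -9 - \frac{3}{49} = - \frac{444}{49}$)
$L{\left(V,m \right)} = V + m$ ($L{\left(V,m \right)} = 1 m + V = m + V = V + m$)
$L{\left(39,W{\left(8 \right)} \right)} + 37135 = \left(39 - \frac{444}{49}\right) + 37135 = \frac{1467}{49} + 37135 = \frac{1821082}{49}$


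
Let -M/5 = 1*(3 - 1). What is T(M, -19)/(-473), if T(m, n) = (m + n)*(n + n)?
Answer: -1102/473 ≈ -2.3298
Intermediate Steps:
M = -10 (M = -5*(3 - 1) = -5*2 = -10)
T(m, n) = 2*n*(m + n) (T(m, n) = (m + n)*(2*n) = 2*n*(m + n))
T(M, -19)/(-473) = (2*(-19)*(-10 - 19))/(-473) = (2*(-19)*(-29))*(-1/473) = 1102*(-1/473) = -1102/473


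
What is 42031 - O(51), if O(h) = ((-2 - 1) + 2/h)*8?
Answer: 2144789/51 ≈ 42055.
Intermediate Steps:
O(h) = -24 + 16/h (O(h) = (-3 + 2/h)*8 = -24 + 16/h)
42031 - O(51) = 42031 - (-24 + 16/51) = 42031 - 1*(-1208/51) = 42031 + 1208/51 = 2144789/51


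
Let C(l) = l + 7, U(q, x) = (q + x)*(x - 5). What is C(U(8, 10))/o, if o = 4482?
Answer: 97/4482 ≈ 0.021642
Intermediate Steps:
U(q, x) = (-5 + x)*(q + x) (U(q, x) = (q + x)*(-5 + x) = (-5 + x)*(q + x))
C(l) = 7 + l
C(U(8, 10))/o = (7 + (10² - 5*8 - 5*10 + 8*10))/4482 = (7 + (100 - 40 - 50 + 80))*(1/4482) = (7 + 90)*(1/4482) = 97*(1/4482) = 97/4482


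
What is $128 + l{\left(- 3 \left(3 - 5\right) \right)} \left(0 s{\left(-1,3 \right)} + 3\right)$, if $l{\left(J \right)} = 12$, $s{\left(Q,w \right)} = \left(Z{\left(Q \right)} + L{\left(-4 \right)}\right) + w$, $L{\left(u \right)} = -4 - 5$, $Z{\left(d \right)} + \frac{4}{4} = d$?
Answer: $164$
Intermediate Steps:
$Z{\left(d \right)} = -1 + d$
$L{\left(u \right)} = -9$
$s{\left(Q,w \right)} = -10 + Q + w$ ($s{\left(Q,w \right)} = \left(\left(-1 + Q\right) - 9\right) + w = \left(-10 + Q\right) + w = -10 + Q + w$)
$128 + l{\left(- 3 \left(3 - 5\right) \right)} \left(0 s{\left(-1,3 \right)} + 3\right) = 128 + 12 \left(0 \left(-10 - 1 + 3\right) + 3\right) = 128 + 12 \left(0 \left(-8\right) + 3\right) = 128 + 12 \left(0 + 3\right) = 128 + 12 \cdot 3 = 128 + 36 = 164$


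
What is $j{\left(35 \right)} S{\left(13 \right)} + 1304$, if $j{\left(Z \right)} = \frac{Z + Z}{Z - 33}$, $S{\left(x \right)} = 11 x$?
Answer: $6309$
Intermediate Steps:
$j{\left(Z \right)} = \frac{2 Z}{-33 + Z}$
$j{\left(35 \right)} S{\left(13 \right)} + 1304 = 2 \cdot 35 \frac{1}{-33 + 35} \cdot 11 \cdot 13 + 1304 = 2 \cdot 35 \cdot \frac{1}{2} \cdot 143 + 1304 = 35 \cdot 143 + 1304 = 5005 + 1304 = 6309$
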